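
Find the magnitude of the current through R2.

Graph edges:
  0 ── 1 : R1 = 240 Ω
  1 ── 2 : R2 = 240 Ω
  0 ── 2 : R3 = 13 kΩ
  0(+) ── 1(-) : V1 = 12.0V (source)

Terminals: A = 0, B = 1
Nodal analysis, taking node 1 as the 0 V reference.
Source V1 fixes V_0 = 12 V.
KCL at each unknown node (sum of currents leaving = 0; resistances in Ω):
  Node 2: (V_2 - 0)/240 + (V_2 - 12)/13000 = 0
Collecting terms: 0.004244 × V_2 = 0.0009231  =>  V_2 = 0.2175 V
I_R2 = (V_1 - V_2)/R2 = (0 - 0.2175)/240 = -0.0009063 A
|I_R2| = 0.0009063 A

Final answer: |I_R2| = 0.0009063 A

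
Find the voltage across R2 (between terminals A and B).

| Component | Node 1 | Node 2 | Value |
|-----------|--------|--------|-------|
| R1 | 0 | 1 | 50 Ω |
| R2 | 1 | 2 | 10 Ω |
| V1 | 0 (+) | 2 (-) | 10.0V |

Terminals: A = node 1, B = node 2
R1 and R2 are in series across V1 (node 0 → node 1 → node 2), and the output A–B is taken across R2, so this is a voltage divider.
Series current: I = V1/(R1 + R2) = 10/(50 + 10) = 10/60 = 0.1667 A
V_R2 = I × R2 = V1 × R2/(R1 + R2) = 10 × 10/60 = 1.667 V

Final answer: 1.667 V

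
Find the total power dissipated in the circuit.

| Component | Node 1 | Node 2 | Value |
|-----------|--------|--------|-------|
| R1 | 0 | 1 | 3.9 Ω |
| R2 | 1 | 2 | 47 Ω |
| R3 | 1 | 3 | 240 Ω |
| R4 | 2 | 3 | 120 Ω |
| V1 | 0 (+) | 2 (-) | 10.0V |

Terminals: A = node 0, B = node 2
Nodal analysis, taking node 2 as the 0 V reference.
Source V1 fixes V_0 = 10 V.
KCL at each unknown node (sum of currents leaving = 0; resistances in Ω):
  Node 1: (V_1 - 10)/3.9 + (V_1 - 0)/47 + (V_1 - V_3)/240 = 0
  Node 3: (V_3 - V_1)/240 + (V_3 - 0)/120 = 0
Collecting terms (coefficients in siemens):
  0.2819·V_1 - 0.004167·V_3 = 2.564
  0.0125·V_3 - 0.004167·V_1 = 0
Determinant D = (0.2819)(0.0125) - (-0.004167)(-0.004167) = 0.003506
V_1 = [(2.564)(0.0125) - (-0.004167)(0)]/D = 9.142 V
V_3 = [(0.2819)(0) - (2.564)(-0.004167)]/D = 3.047 V
Power in each resistor, P = (ΔV)²/R:
  P_R1 = (10 - 9.142)²/3.9 = 0.1886 W
  P_R2 = (9.142 - 0)²/47 = 1.778 W
  P_R3 = (9.142 - 3.047)²/240 = 0.1548 W
  P_R4 = (0 - 3.047)²/120 = 0.07739 W
P_total = P_R1 + P_R2 + P_R3 + P_R4 = 2.199 W

Final answer: 2.199 W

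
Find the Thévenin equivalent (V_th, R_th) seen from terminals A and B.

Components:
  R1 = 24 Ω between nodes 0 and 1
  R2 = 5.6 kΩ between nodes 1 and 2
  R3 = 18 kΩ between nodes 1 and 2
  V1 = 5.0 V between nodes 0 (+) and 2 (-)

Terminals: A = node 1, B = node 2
Step 1 — V_th is the open-circuit voltage V_A - V_B (nothing connected across the terminals).
Nodal analysis, taking node 2 as the 0 V reference.
Source V1 fixes V_0 = 5 V.
KCL at each unknown node (sum of currents leaving = 0; resistances in Ω):
  Node 1: (V_1 - 5)/24 + (V_1 - 0)/5600 + (V_1 - 0)/18000 = 0
Collecting terms: 0.0419 × V_1 = 0.2083  =>  V_1 = 4.972 V
V_th = V_1 - V_2 = 4.972 - 0 = 4.972 V
Step 2 — R_th: zero the source — replace V1 by a short circuit (node 2 merges into node 0) — and find the resistance seen between A (node 1) and B (node 0).
Reduce the network between node 1 (A) and node 0 (B) by series/parallel combination:
  Rp1 = R1 ‖ R2 ‖ R3 (parallel, all between nodes 0 and 1) = 1/(1/24 + 1/5600 + 1/18000) = 23.87 Ω
R_th = 23.87 Ω

Final answer: V_th = 4.972 V, R_th = 23.87 Ω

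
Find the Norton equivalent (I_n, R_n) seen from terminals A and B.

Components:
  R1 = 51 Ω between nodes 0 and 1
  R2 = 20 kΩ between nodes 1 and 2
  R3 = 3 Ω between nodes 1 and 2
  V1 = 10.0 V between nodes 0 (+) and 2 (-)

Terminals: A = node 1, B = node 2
Find the Thévenin equivalent first; then I_n = V_th/R_th and R_n = R_th.
Step 1 — V_th is the open-circuit voltage V_A - V_B (nothing connected across the terminals).
Nodal analysis, taking node 2 as the 0 V reference.
Source V1 fixes V_0 = 10 V.
KCL at each unknown node (sum of currents leaving = 0; resistances in Ω):
  Node 1: (V_1 - 10)/51 + (V_1 - 0)/20000 + (V_1 - 0)/3 = 0
Collecting terms: 0.353 × V_1 = 0.1961  =>  V_1 = 0.5555 V
V_th = V_1 - V_2 = 0.5555 - 0 = 0.5555 V
Step 2 — R_th: zero the source — replace V1 by a short circuit (node 2 merges into node 0) — and find the resistance seen between A (node 1) and B (node 0).
Reduce the network between node 1 (A) and node 0 (B) by series/parallel combination:
  Rp1 = R1 ‖ R2 ‖ R3 (parallel, all between nodes 0 and 1) = 1/(1/51 + 1/20000 + 1/3) = 2.833 Ω
R_th = 2.833 Ω
I_n = V_th/R_th = 0.5555/2.833 = 0.1961 A, and R_n = R_th = 2.833 Ω

Final answer: I_n = 0.1961 A, R_n = 2.833 Ω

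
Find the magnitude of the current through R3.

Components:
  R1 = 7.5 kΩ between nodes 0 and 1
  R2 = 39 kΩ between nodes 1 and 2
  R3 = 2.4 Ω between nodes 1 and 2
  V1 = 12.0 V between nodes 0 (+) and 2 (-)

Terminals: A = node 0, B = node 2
Nodal analysis, taking node 2 as the 0 V reference.
Source V1 fixes V_0 = 12 V.
KCL at each unknown node (sum of currents leaving = 0; resistances in Ω):
  Node 1: (V_1 - 12)/7500 + (V_1 - 0)/39000 + (V_1 - 0)/2.4 = 0
Collecting terms: 0.4168 × V_1 = 0.0016  =>  V_1 = 0.003839 V
I_R3 = (V_1 - V_2)/R3 = (0.003839 - 0)/2.4 = 0.001599 A
|I_R3| = 0.001599 A

Final answer: |I_R3| = 0.001599 A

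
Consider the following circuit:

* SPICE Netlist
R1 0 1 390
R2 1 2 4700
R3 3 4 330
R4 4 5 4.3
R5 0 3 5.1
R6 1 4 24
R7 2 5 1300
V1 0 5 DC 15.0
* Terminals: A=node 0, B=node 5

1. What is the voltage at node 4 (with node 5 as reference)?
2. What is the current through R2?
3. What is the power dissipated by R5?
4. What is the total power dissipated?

Nodal analysis, taking node 5 as the 0 V reference.
Source V1 fixes V_0 = 15 V.
KCL at each unknown node (sum of currents leaving = 0; resistances in Ω):
  Node 1: (V_1 - 15)/390 + (V_1 - V_2)/4700 + (V_1 - V_4)/24 = 0
  Node 2: (V_2 - V_1)/4700 + (V_2 - 0)/1300 = 0
  Node 3: (V_3 - V_4)/330 + (V_3 - 15)/5.1 = 0
  Node 4: (V_4 - V_3)/330 + (V_4 - 0)/4.3 + (V_4 - V_1)/24 = 0
Collecting terms (coefficients in siemens):
  0.04444·V_1 - 0.0002128·V_2 - 0.04167·V_4 = 0.03846
  0.000982·V_2 - 0.0002128·V_1 = 0
  0.1991·V_3 - 0.00303·V_4 = 2.941
  0.2773·V_4 - 0.04167·V_1 - 0.00303·V_3 = 0
Solving these 4 simultaneous equations (Gaussian elimination) gives:
  V_1 = 1.185 V, V_2 = 0.2568 V, V_3 = 14.78 V, V_4 = 0.3396 V
Part 1:
  Read off the nodal solution: V_4 = 0.3396 V
Part 2:
  I_R2 = (V_1 - V_2)/R2 = (1.185 - 0.2568)/4700 = 0.0001975 A
  Magnitude: I_R2 = 0.0001975 A
Part 3:
  I_R5 = (V_0 - V_3)/R5 = (15 - 14.78)/5.1 = 0.04375 A
  P_R5 = I_R5² × R5 = (0.04375)² × 5.1 = 0.009761 W
Part 4:
  Power in each resistor, P = (ΔV)²/R:
    P_R1 = (15 - 1.185)²/390 = 0.4894 W
    P_R2 = (1.185 - 0.2568)²/4700 = 0.0001833 W
    P_R3 = (14.78 - 0.3396)²/330 = 0.6316 W
    P_R4 = (0.3396 - 0)²/4.3 = 0.02682 W
    P_R5 = (15 - 14.78)²/5.1 = 0.009761 W
    P_R6 = (1.185 - 0.3396)²/24 = 0.02978 W
    P_R7 = (0.2568 - 0)²/1300 = 0.00005071 W
  P_total = P_R1 + P_R2 + P_R3 + P_R4 + P_R5 + P_R6 + P_R7 = 1.188 W

Final answers:
1. V_4 = 0.3396 V
2. I_R2 = 0.0001975 A
3. P_R5 = 0.009761 W
4. P_total = 1.188 W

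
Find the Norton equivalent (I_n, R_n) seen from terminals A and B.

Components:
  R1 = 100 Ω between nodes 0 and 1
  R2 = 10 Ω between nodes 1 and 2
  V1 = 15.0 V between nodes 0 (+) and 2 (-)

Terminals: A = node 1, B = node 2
Find the Thévenin equivalent first; then I_n = V_th/R_th and R_n = R_th.
Step 1 — V_th is the open-circuit voltage V_A - V_B (nothing connected across the terminals).
Nodal analysis, taking node 2 as the 0 V reference.
Source V1 fixes V_0 = 15 V.
KCL at each unknown node (sum of currents leaving = 0; resistances in Ω):
  Node 1: (V_1 - 15)/100 + (V_1 - 0)/10 = 0
Collecting terms: 0.11 × V_1 = 0.15  =>  V_1 = 1.364 V
V_th = V_1 - V_2 = 1.364 - 0 = 1.364 V
Step 2 — R_th: zero the source — replace V1 by a short circuit (node 2 merges into node 0) — and find the resistance seen between A (node 1) and B (node 0).
Reduce the network between node 1 (A) and node 0 (B) by series/parallel combination:
  Rp1 = R1 ‖ R2 (parallel, both between nodes 0 and 1) = 1/(1/100 + 1/10) = 9.091 Ω
R_th = 9.091 Ω
I_n = V_th/R_th = 1.364/9.091 = 0.15 A, and R_n = R_th = 9.091 Ω

Final answer: I_n = 0.15 A, R_n = 9.091 Ω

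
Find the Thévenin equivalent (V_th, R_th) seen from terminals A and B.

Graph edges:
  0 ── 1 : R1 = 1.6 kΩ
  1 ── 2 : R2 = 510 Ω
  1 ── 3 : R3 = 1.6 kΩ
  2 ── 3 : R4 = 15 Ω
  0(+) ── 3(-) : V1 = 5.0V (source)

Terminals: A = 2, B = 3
Step 1 — V_th is the open-circuit voltage V_A - V_B (nothing connected across the terminals).
Nodal analysis, taking node 3 as the 0 V reference.
Source V1 fixes V_0 = 5 V.
KCL at each unknown node (sum of currents leaving = 0; resistances in Ω):
  Node 1: (V_1 - 5)/1600 + (V_1 - V_2)/510 + (V_1 - 0)/1600 = 0
  Node 2: (V_2 - V_1)/510 + (V_2 - 0)/15 = 0
Collecting terms (coefficients in siemens):
  0.003211·V_1 - 0.001961·V_2 = 0.003125
  0.06863·V_2 - 0.001961·V_1 = 0
Determinant D = (0.003211)(0.06863) - (-0.001961)(-0.001961) = 0.0002165
V_1 = [(0.003125)(0.06863) - (-0.001961)(0)]/D = 0.9906 V
V_2 = [(0.003211)(0) - (0.003125)(-0.001961)]/D = 0.0283 V
V_th = V_2 - V_3 = 0.0283 - 0 = 0.0283 V
Step 2 — R_th: zero the source — replace V1 by a short circuit (node 3 merges into node 0) — and find the resistance seen between A (node 2) and B (node 0).
Reduce the network between node 2 (A) and node 0 (B) by series/parallel combination:
  Rp1 = R1 ‖ R3 (parallel, both between nodes 0 and 1) = 1/(1/1600 + 1/1600) = 800 Ω
  Rs1 = R2 + Rp1 (series, joined only at node 1) = 510 + 800 = 1310 Ω
  Rp2 = R4 ‖ Rs1 (parallel, both between nodes 0 and 2) = 1/(1/15 + 1/1310) = 14.83 Ω
R_th = 14.83 Ω

Final answer: V_th = 0.0283 V, R_th = 14.83 Ω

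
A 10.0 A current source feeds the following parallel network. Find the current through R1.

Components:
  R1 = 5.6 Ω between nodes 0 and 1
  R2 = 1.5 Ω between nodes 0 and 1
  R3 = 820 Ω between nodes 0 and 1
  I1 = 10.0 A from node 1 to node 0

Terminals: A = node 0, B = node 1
All resistors sit directly between nodes 0 and 1, so they are in parallel and share one voltage V; the full source current 10 A splits among them.
1/R_par = 1/5.6 + 1/1.5 + 1/820 = 0.8465 S  =>  R_par = 1.181 Ω
V = I × R_par = 10 × 1.181 = 11.81 V
I_R1 = V/R1 = 11.81/5.6 = 2.11 A

Final answer: 2.11 A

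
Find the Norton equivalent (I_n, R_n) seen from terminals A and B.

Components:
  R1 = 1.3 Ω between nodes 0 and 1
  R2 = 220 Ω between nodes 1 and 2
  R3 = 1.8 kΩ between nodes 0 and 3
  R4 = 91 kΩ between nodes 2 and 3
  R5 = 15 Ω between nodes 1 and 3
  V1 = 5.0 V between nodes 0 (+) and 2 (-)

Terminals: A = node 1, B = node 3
Find the Thévenin equivalent first; then I_n = V_th/R_th and R_n = R_th.
Step 1 — V_th is the open-circuit voltage V_A - V_B (nothing connected across the terminals).
Nodal analysis, taking node 2 as the 0 V reference.
Source V1 fixes V_0 = 5 V.
KCL at each unknown node (sum of currents leaving = 0; resistances in Ω):
  Node 1: (V_1 - 5)/1.3 + (V_1 - 0)/220 + (V_1 - V_3)/15 = 0
  Node 3: (V_3 - 5)/1800 + (V_3 - 0)/91000 + (V_3 - V_1)/15 = 0
Collecting terms (coefficients in siemens):
  0.8404·V_1 - 0.06667·V_3 = 3.846
  0.06723·V_3 - 0.06667·V_1 = 0.002778
Determinant D = (0.8404)(0.06723) - (-0.06667)(-0.06667) = 0.05206
V_1 = [(3.846)(0.06723) - (-0.06667)(0.002778)]/D = 4.971 V
V_3 = [(0.8404)(0.002778) - (3.846)(-0.06667)]/D = 4.97 V
V_th = V_1 - V_3 = 4.971 - 4.97 = 0.0005693 V
Step 2 — R_th: zero the source — replace V1 by a short circuit (node 2 merges into node 0) — and find the resistance seen between A (node 1) and B (node 3).
Reduce the network between node 1 (A) and node 3 (B) by series/parallel combination:
  Rp1 = R1 ‖ R2 (parallel, both between nodes 0 and 1) = 1/(1/1.3 + 1/220) = 1.292 Ω
  Rp2 = R3 ‖ R4 (parallel, both between nodes 0 and 3) = 1/(1/1800 + 1/91000) = 1765 Ω
  Rs1 = Rp1 + Rp2 (series, joined only at node 0) = 1.292 + 1765 = 1766 Ω
  Rp3 = R5 ‖ Rs1 (parallel, both between nodes 1 and 3) = 1/(1/15 + 1/1766) = 14.87 Ω
R_th = 14.87 Ω
I_n = V_th/R_th = 0.0005693/14.87 = 0.00003828 A, and R_n = R_th = 14.87 Ω

Final answer: I_n = 3.828e-05 A, R_n = 14.87 Ω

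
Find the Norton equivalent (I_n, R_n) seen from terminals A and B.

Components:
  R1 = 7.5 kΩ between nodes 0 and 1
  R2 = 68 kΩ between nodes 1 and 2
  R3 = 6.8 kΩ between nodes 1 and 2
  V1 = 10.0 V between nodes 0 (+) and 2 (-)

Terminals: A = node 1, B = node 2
Find the Thévenin equivalent first; then I_n = V_th/R_th and R_n = R_th.
Step 1 — V_th is the open-circuit voltage V_A - V_B (nothing connected across the terminals).
Nodal analysis, taking node 2 as the 0 V reference.
Source V1 fixes V_0 = 10 V.
KCL at each unknown node (sum of currents leaving = 0; resistances in Ω):
  Node 1: (V_1 - 10)/7500 + (V_1 - 0)/68000 + (V_1 - 0)/6800 = 0
Collecting terms: 0.0002951 × V_1 = 0.001333  =>  V_1 = 4.518 V
V_th = V_1 - V_2 = 4.518 - 0 = 4.518 V
Step 2 — R_th: zero the source — replace V1 by a short circuit (node 2 merges into node 0) — and find the resistance seen between A (node 1) and B (node 0).
Reduce the network between node 1 (A) and node 0 (B) by series/parallel combination:
  Rp1 = R1 ‖ R2 ‖ R3 (parallel, all between nodes 0 and 1) = 1/(1/7500 + 1/68000 + 1/6800) = 3389 Ω
R_th = 3.389 kΩ
I_n = V_th/R_th = 4.518/3389 = 0.001333 A, and R_n = R_th = 3.389 kΩ

Final answer: I_n = 0.001333 A, R_n = 3.389 kΩ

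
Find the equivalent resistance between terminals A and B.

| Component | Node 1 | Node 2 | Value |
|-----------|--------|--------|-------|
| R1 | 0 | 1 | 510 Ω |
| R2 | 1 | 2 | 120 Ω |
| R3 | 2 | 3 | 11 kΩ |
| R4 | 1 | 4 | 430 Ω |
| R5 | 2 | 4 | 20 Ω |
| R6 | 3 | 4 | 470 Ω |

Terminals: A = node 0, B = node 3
The network is not a plain series/parallel combination. Inject a 1 A test current into terminal A (node 0) and return it from terminal B (node 3); then R_eq = V_A / (1 A).
Nodal analysis, taking node 3 as the 0 V reference.
Current source I_test pushes 1 A into node 0 and draws it out of node 3.
KCL at each unknown node (sum of currents leaving = 0; resistances in Ω):
  Node 0: (V_0 - V_1)/510 - 1 = 0
  Node 1: (V_1 - V_0)/510 + (V_1 - V_2)/120 + (V_1 - V_4)/430 = 0
  Node 2: (V_2 - V_1)/120 + (V_2 - 0)/11000 + (V_2 - V_4)/20 = 0
  Node 4: (V_4 - V_1)/430 + (V_4 - V_2)/20 + (V_4 - 0)/470 = 0
Collecting terms (coefficients in siemens):
  0.001961·V_0 - 0.001961·V_1 = 1
  0.01262·V_1 - 0.001961·V_0 - 0.008333·V_2 - 0.002326·V_4 = 0
  0.05842·V_2 - 0.008333·V_1 - 0.05·V_4 = 0
  0.05445·V_4 - 0.002326·V_1 - 0.05·V_2 = 0
Solving these 4 simultaneous equations (Gaussian elimination) gives:
  V_0 = 1065 V, V_1 = 555.1 V, V_2 = 464.4 V, V_4 = 450.2 V
R_eq = V_0 / 1 A = 1065 Ω = 1.065 kΩ

Final answer: 1.065 kΩ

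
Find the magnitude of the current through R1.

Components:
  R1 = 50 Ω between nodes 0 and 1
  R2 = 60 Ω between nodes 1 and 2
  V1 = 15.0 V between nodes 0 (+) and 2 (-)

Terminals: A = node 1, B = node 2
Nodal analysis, taking node 2 as the 0 V reference.
Source V1 fixes V_0 = 15 V.
KCL at each unknown node (sum of currents leaving = 0; resistances in Ω):
  Node 1: (V_1 - 15)/50 + (V_1 - 0)/60 = 0
Collecting terms: 0.03667 × V_1 = 0.3  =>  V_1 = 8.182 V
I_R1 = (V_0 - V_1)/R1 = (15 - 8.182)/50 = 0.1364 A
|I_R1| = 0.1364 A

Final answer: |I_R1| = 0.1364 A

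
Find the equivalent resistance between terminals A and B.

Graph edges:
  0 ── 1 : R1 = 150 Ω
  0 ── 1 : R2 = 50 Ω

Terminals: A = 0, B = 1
Reduce the network between node 0 (A) and node 1 (B) by series/parallel combination:
  Rp1 = R1 ‖ R2 (parallel, both between nodes 0 and 1) = 1/(1/150 + 1/50) = 37.5 Ω
R_eq = 37.5 Ω

Final answer: 37.5 Ω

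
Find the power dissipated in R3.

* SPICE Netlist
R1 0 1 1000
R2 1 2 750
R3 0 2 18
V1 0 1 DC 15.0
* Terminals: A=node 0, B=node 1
Nodal analysis, taking node 1 as the 0 V reference.
Source V1 fixes V_0 = 15 V.
KCL at each unknown node (sum of currents leaving = 0; resistances in Ω):
  Node 2: (V_2 - 0)/750 + (V_2 - 15)/18 = 0
Collecting terms: 0.05689 × V_2 = 0.8333  =>  V_2 = 14.65 V
I_R3 = (V_0 - V_2)/R3 = (15 - 14.65)/18 = 0.01953 A
P_R3 = I_R3² × R3 = (0.01953)² × 18 = 0.006866 W

Final answer: 0.006866 W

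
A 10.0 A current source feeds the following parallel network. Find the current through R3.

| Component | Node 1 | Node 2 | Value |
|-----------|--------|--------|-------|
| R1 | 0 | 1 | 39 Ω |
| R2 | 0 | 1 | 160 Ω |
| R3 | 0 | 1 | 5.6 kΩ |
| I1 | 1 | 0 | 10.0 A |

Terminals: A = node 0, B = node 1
All resistors sit directly between nodes 0 and 1, so they are in parallel and share one voltage V; the full source current 10 A splits among them.
1/R_par = 1/39 + 1/160 + 1/5600 = 0.03207 S  =>  R_par = 31.18 Ω
V = I × R_par = 10 × 31.18 = 311.8 V
I_R3 = V/R3 = 311.8/5600 = 0.05568 A

Final answer: 0.05568 A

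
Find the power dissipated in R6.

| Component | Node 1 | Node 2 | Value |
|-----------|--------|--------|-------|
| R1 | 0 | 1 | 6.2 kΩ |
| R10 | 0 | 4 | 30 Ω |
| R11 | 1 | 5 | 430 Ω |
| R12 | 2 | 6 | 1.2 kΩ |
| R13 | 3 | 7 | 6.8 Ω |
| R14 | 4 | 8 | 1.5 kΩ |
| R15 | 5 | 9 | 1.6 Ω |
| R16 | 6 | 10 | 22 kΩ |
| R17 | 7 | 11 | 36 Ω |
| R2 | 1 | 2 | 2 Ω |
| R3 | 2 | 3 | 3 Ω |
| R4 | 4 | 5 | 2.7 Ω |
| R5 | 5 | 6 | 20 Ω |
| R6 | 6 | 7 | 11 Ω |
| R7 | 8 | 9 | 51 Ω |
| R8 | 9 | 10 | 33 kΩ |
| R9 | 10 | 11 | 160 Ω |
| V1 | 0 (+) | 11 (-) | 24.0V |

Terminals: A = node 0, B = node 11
Nodal analysis, taking node 11 as the 0 V reference.
Source V1 fixes V_0 = 24 V.
KCL at each unknown node (sum of currents leaving = 0; resistances in Ω):
  Node 1: (V_1 - 24)/6200 + (V_1 - V_2)/2 + (V_1 - V_5)/430 = 0
  Node 2: (V_2 - V_1)/2 + (V_2 - V_3)/3 + (V_2 - V_6)/1200 = 0
  Node 3: (V_3 - V_2)/3 + (V_3 - V_7)/6.8 = 0
  Node 4: (V_4 - V_5)/2.7 + (V_4 - 24)/30 + (V_4 - V_8)/1500 = 0
  Node 5: (V_5 - V_4)/2.7 + (V_5 - V_6)/20 + (V_5 - V_1)/430 + (V_5 - V_9)/1.6 = 0
  Node 6: (V_6 - V_5)/20 + (V_6 - V_7)/11 + (V_6 - V_2)/1200 + (V_6 - V_10)/22000 = 0
  Node 7: (V_7 - V_6)/11 + (V_7 - V_3)/6.8 + (V_7 - 0)/36 = 0
  Node 8: (V_8 - V_9)/51 + (V_8 - V_4)/1500 = 0
  Node 9: (V_9 - V_8)/51 + (V_9 - V_10)/33000 + (V_9 - V_5)/1.6 = 0
  Node 10: (V_10 - V_9)/33000 + (V_10 - 0)/160 + (V_10 - V_6)/22000 = 0
Collecting terms (coefficients in siemens):
  0.5025·V_1 - 0.5·V_2 - 0.002326·V_5 = 0.003871
  0.8342·V_2 - 0.5·V_1 - 0.3333·V_3 - 0.0008333·V_6 = 0
  0.4804·V_3 - 0.3333·V_2 - 0.1471·V_7 = 0
  0.4044·V_4 - 0.3704·V_5 - 0.0006667·V_8 = 0.8
  1.048·V_5 - 0.002326·V_1 - 0.3704·V_4 - 0.05·V_6 - 0.625·V_9 = 0
  0.1418·V_6 - 0.0008333·V_2 - 0.05·V_5 - 0.09091·V_7 - 0.00004545·V_10 = 0
  0.2657·V_7 - 0.1471·V_3 - 0.09091·V_6 = 0
  0.02027·V_8 - 0.0006667·V_4 - 0.01961·V_9 = 0
  0.6446·V_9 - 0.625·V_5 - 0.01961·V_8 - 0.0000303·V_10 = 0
  0.006326·V_10 - 0.00004545·V_6 - 0.0000303·V_9 = 0
Solving these 10 simultaneous equations (Gaussian elimination) gives:
  V_1 = 9.127 V, V_2 = 9.09 V, V_3 = 9.03 V, V_4 = 16.63 V
  V_5 = 15.97 V, V_6 = 11.39 V, V_7 = 8.892 V, V_8 = 15.99 V
  V_9 = 15.97 V, V_10 = 0.1583 V
I_R6 = (V_6 - V_7)/R6 = (11.39 - 8.892)/11 = 0.2268 A
P_R6 = I_R6² × R6 = (0.2268)² × 11 = 0.5657 W

Final answer: 0.5657 W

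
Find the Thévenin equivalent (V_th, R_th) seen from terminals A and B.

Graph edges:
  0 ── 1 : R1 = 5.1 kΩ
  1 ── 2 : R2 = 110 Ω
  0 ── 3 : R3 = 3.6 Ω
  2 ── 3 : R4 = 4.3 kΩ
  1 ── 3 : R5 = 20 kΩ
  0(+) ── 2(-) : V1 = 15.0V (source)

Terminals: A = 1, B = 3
Step 1 — V_th is the open-circuit voltage V_A - V_B (nothing connected across the terminals).
Nodal analysis, taking node 2 as the 0 V reference.
Source V1 fixes V_0 = 15 V.
KCL at each unknown node (sum of currents leaving = 0; resistances in Ω):
  Node 1: (V_1 - 15)/5100 + (V_1 - 0)/110 + (V_1 - V_3)/20000 = 0
  Node 3: (V_3 - 15)/3.6 + (V_3 - 0)/4300 + (V_3 - V_1)/20000 = 0
Collecting terms (coefficients in siemens):
  0.009337·V_1 - 0.00005·V_3 = 0.002941
  0.2781·V_3 - 0.00005·V_1 = 4.167
Determinant D = (0.009337)(0.2781) - (-0.00005)(-0.00005) = 0.002596
V_1 = [(0.002941)(0.2781) - (-0.00005)(4.167)]/D = 0.3952 V
V_3 = [(0.009337)(4.167) - (0.002941)(-0.00005)]/D = 14.98 V
V_th = V_1 - V_3 = 0.3952 - 14.98 = -14.59 V
Step 2 — R_th: zero the source — replace V1 by a short circuit (node 2 merges into node 0) — and find the resistance seen between A (node 1) and B (node 3).
Reduce the network between node 1 (A) and node 3 (B) by series/parallel combination:
  Rp1 = R1 ‖ R2 (parallel, both between nodes 0 and 1) = 1/(1/5100 + 1/110) = 107.7 Ω
  Rp2 = R3 ‖ R4 (parallel, both between nodes 0 and 3) = 1/(1/3.6 + 1/4300) = 3.597 Ω
  Rs1 = Rp1 + Rp2 (series, joined only at node 0) = 107.7 + 3.597 = 111.3 Ω
  Rp3 = R5 ‖ Rs1 (parallel, both between nodes 1 and 3) = 1/(1/20000 + 1/111.3) = 110.7 Ω
R_th = 110.7 Ω

Final answer: V_th = -14.59 V, R_th = 110.7 Ω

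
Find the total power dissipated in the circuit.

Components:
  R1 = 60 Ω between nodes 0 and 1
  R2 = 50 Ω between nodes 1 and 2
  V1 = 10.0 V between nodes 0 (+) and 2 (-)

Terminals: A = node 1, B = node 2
Nodal analysis, taking node 2 as the 0 V reference.
Source V1 fixes V_0 = 10 V.
KCL at each unknown node (sum of currents leaving = 0; resistances in Ω):
  Node 1: (V_1 - 10)/60 + (V_1 - 0)/50 = 0
Collecting terms: 0.03667 × V_1 = 0.1667  =>  V_1 = 4.545 V
Power in each resistor, P = (ΔV)²/R:
  P_R1 = (10 - 4.545)²/60 = 0.4959 W
  P_R2 = (4.545 - 0)²/50 = 0.4132 W
P_total = P_R1 + P_R2 = 0.9091 W

Final answer: 0.9091 W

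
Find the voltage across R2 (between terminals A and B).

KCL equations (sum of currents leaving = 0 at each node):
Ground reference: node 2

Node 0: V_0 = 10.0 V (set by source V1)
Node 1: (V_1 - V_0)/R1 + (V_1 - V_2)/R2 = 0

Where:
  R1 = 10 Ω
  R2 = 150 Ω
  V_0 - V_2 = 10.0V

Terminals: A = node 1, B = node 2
R1 and R2 are in series across V1 (node 0 → node 1 → node 2), and the output A–B is taken across R2, so this is a voltage divider.
Series current: I = V1/(R1 + R2) = 10/(10 + 150) = 10/160 = 0.0625 A
V_R2 = I × R2 = V1 × R2/(R1 + R2) = 10 × 150/160 = 9.375 V

Final answer: 9.375 V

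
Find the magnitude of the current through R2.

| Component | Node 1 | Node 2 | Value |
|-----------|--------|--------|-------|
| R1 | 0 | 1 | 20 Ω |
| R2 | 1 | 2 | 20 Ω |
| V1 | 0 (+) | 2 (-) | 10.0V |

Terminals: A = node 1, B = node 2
Nodal analysis, taking node 2 as the 0 V reference.
Source V1 fixes V_0 = 10 V.
KCL at each unknown node (sum of currents leaving = 0; resistances in Ω):
  Node 1: (V_1 - 10)/20 + (V_1 - 0)/20 = 0
Collecting terms: 0.1 × V_1 = 0.5  =>  V_1 = 5 V
I_R2 = (V_1 - V_2)/R2 = (5 - 0)/20 = 0.25 A
|I_R2| = 0.25 A

Final answer: |I_R2| = 0.25 A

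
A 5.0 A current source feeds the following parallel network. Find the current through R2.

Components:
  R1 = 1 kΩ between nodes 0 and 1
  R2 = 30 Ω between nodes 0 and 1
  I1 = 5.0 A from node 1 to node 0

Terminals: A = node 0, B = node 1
All resistors sit directly between nodes 0 and 1, so they are in parallel and share one voltage V; the full source current 5 A splits among them.
1/R_par = 1/1000 + 1/30 = 0.03433 S  =>  R_par = 29.13 Ω
V = I × R_par = 5 × 29.13 = 145.6 V
I_R2 = V/R2 = 145.6/30 = 4.854 A

Final answer: 4.854 A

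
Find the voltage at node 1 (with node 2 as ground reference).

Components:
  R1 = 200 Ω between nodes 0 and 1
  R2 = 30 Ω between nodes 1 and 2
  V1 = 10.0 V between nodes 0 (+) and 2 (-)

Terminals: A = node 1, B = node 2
Nodal analysis, taking node 2 as the 0 V reference.
Source V1 fixes V_0 = 10 V.
KCL at each unknown node (sum of currents leaving = 0; resistances in Ω):
  Node 1: (V_1 - 10)/200 + (V_1 - 0)/30 = 0
Collecting terms: 0.03833 × V_1 = 0.05  =>  V_1 = 1.304 V
The requested potential is V_1 = 1.304 V.

Final answer: V_1 = 1.304 V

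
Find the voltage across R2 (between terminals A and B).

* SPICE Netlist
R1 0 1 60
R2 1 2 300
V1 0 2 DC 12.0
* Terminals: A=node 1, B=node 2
R1 and R2 are in series across V1 (node 0 → node 1 → node 2), and the output A–B is taken across R2, so this is a voltage divider.
Series current: I = V1/(R1 + R2) = 12/(60 + 300) = 12/360 = 0.03333 A
V_R2 = I × R2 = V1 × R2/(R1 + R2) = 12 × 300/360 = 10 V

Final answer: 10 V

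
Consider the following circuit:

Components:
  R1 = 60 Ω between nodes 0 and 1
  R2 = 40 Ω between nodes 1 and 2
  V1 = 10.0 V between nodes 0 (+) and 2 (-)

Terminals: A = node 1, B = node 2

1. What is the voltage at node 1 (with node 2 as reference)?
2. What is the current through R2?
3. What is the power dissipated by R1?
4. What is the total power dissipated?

Nodal analysis, taking node 2 as the 0 V reference.
Source V1 fixes V_0 = 10 V.
KCL at each unknown node (sum of currents leaving = 0; resistances in Ω):
  Node 1: (V_1 - 10)/60 + (V_1 - 0)/40 = 0
Collecting terms: 0.04167 × V_1 = 0.1667  =>  V_1 = 4 V
Part 1:
  Read off the nodal solution: V_1 = 4 V
Part 2:
  I_R2 = (V_1 - V_2)/R2 = (4 - 0)/40 = 0.1 A
  Magnitude: I_R2 = 0.1 A
Part 3:
  I_R1 = (V_0 - V_1)/R1 = (10 - 4)/60 = 0.1 A
  P_R1 = I_R1² × R1 = (0.1)² × 60 = 0.6 W
Part 4:
  Power in each resistor, P = (ΔV)²/R:
    P_R1 = (10 - 4)²/60 = 0.6 W
    P_R2 = (4 - 0)²/40 = 0.4 W
  P_total = P_R1 + P_R2 = 1 W

Final answers:
1. V_1 = 4 V
2. I_R2 = 0.1 A
3. P_R1 = 0.6 W
4. P_total = 1 W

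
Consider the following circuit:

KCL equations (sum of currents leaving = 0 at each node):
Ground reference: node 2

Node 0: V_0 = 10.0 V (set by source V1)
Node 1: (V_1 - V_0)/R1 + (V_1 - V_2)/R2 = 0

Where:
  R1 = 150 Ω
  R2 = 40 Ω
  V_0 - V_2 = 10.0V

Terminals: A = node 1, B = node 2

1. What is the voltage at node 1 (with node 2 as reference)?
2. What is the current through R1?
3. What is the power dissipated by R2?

Nodal analysis, taking node 2 as the 0 V reference.
Source V1 fixes V_0 = 10 V.
KCL at each unknown node (sum of currents leaving = 0; resistances in Ω):
  Node 1: (V_1 - 10)/150 + (V_1 - 0)/40 = 0
Collecting terms: 0.03167 × V_1 = 0.06667  =>  V_1 = 2.105 V
Part 1:
  Read off the nodal solution: V_1 = 2.105 V
Part 2:
  I_R1 = (V_0 - V_1)/R1 = (10 - 2.105)/150 = 0.05263 A
  Magnitude: I_R1 = 0.05263 A
Part 3:
  I_R2 = (V_1 - V_2)/R2 = (2.105 - 0)/40 = 0.05263 A
  P_R2 = I_R2² × R2 = (0.05263)² × 40 = 0.1108 W

Final answers:
1. V_1 = 2.105 V
2. I_R1 = 0.05263 A
3. P_R2 = 0.1108 W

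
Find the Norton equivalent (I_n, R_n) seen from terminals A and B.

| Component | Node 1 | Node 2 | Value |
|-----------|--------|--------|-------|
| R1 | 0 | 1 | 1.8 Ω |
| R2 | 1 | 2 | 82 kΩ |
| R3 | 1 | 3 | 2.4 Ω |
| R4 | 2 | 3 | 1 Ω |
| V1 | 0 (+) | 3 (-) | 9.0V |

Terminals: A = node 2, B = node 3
Find the Thévenin equivalent first; then I_n = V_th/R_th and R_n = R_th.
Step 1 — V_th is the open-circuit voltage V_A - V_B (nothing connected across the terminals).
Nodal analysis, taking node 3 as the 0 V reference.
Source V1 fixes V_0 = 9 V.
KCL at each unknown node (sum of currents leaving = 0; resistances in Ω):
  Node 1: (V_1 - 9)/1.8 + (V_1 - V_2)/82000 + (V_1 - 0)/2.4 = 0
  Node 2: (V_2 - V_1)/82000 + (V_2 - 0)/1 = 0
Collecting terms (coefficients in siemens):
  0.9722·V_1 - 0.0000122·V_2 = 5
  1·V_2 - 0.0000122·V_1 = 0
Determinant D = (0.9722)(1) - (-0.0000122)(-0.0000122) = 0.9722
V_1 = [(5)(1) - (-0.0000122)(0)]/D = 5.143 V
V_2 = [(0.9722)(0) - (5)(-0.0000122)]/D = 0.00006272 V
V_th = V_2 - V_3 = 0.00006272 - 0 = 0.00006272 V
Step 2 — R_th: zero the source — replace V1 by a short circuit (node 3 merges into node 0) — and find the resistance seen between A (node 2) and B (node 0).
Reduce the network between node 2 (A) and node 0 (B) by series/parallel combination:
  Rp1 = R1 ‖ R3 (parallel, both between nodes 0 and 1) = 1/(1/1.8 + 1/2.4) = 1.029 Ω
  Rs1 = R2 + Rp1 (series, joined only at node 1) = 82000 + 1.029 = 82000 Ω
  Rp2 = R4 ‖ Rs1 (parallel, both between nodes 0 and 2) = 1/(1/1 + 1/82000) = 1 Ω
R_th = 1 Ω
I_n = V_th/R_th = 0.00006272/1 = 0.00006272 A, and R_n = R_th = 1 Ω

Final answer: I_n = 6.272e-05 A, R_n = 1 Ω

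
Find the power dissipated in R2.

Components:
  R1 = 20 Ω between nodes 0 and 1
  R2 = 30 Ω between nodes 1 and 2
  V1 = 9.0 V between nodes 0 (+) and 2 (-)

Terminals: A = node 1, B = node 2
Nodal analysis, taking node 2 as the 0 V reference.
Source V1 fixes V_0 = 9 V.
KCL at each unknown node (sum of currents leaving = 0; resistances in Ω):
  Node 1: (V_1 - 9)/20 + (V_1 - 0)/30 = 0
Collecting terms: 0.08333 × V_1 = 0.45  =>  V_1 = 5.4 V
I_R2 = (V_1 - V_2)/R2 = (5.4 - 0)/30 = 0.18 A
P_R2 = I_R2² × R2 = (0.18)² × 30 = 0.972 W

Final answer: 0.972 W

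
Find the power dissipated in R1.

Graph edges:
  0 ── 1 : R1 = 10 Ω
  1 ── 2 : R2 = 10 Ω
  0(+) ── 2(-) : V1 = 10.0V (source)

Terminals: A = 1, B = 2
Nodal analysis, taking node 2 as the 0 V reference.
Source V1 fixes V_0 = 10 V.
KCL at each unknown node (sum of currents leaving = 0; resistances in Ω):
  Node 1: (V_1 - 10)/10 + (V_1 - 0)/10 = 0
Collecting terms: 0.2 × V_1 = 1  =>  V_1 = 5 V
I_R1 = (V_0 - V_1)/R1 = (10 - 5)/10 = 0.5 A
P_R1 = I_R1² × R1 = (0.5)² × 10 = 2.5 W

Final answer: 2.5 W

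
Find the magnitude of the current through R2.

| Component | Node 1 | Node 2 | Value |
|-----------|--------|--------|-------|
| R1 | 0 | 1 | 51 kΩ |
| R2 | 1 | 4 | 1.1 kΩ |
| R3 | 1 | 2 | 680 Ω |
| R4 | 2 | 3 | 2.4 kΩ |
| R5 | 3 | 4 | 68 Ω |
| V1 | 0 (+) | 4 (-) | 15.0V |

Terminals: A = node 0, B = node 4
Nodal analysis, taking node 4 as the 0 V reference.
Source V1 fixes V_0 = 15 V.
KCL at each unknown node (sum of currents leaving = 0; resistances in Ω):
  Node 1: (V_1 - 15)/51000 + (V_1 - 0)/1100 + (V_1 - V_2)/680 = 0
  Node 2: (V_2 - V_1)/680 + (V_2 - V_3)/2400 = 0
  Node 3: (V_3 - V_2)/2400 + (V_3 - 0)/68 = 0
Collecting terms (coefficients in siemens):
  0.002399·V_1 - 0.001471·V_2 = 0.0002941
  0.001887·V_2 - 0.001471·V_1 - 0.0004167·V_3 = 0
  0.01512·V_3 - 0.0004167·V_2 = 0
Solving these 3 simultaneous equations (Gaussian elimination) gives:
  V_1 = 0.236 V, V_2 = 0.185 V, V_3 = 0.005097 V
I_R2 = (V_1 - V_4)/R2 = (0.236 - 0)/1100 = 0.0002145 A
|I_R2| = 0.0002145 A

Final answer: |I_R2| = 0.0002145 A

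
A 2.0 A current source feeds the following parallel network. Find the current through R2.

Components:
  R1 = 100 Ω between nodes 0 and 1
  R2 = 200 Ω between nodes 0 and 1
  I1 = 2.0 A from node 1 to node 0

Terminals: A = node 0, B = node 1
All resistors sit directly between nodes 0 and 1, so they are in parallel and share one voltage V; the full source current 2 A splits among them.
1/R_par = 1/100 + 1/200 = 0.015 S  =>  R_par = 66.67 Ω
V = I × R_par = 2 × 66.67 = 133.3 V
I_R2 = V/R2 = 133.3/200 = 0.6667 A

Final answer: 0.6667 A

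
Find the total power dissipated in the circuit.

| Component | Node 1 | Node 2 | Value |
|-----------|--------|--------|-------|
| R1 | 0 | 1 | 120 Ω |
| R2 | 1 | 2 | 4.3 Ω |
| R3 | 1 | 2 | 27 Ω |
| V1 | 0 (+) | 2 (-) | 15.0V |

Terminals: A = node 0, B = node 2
Nodal analysis, taking node 2 as the 0 V reference.
Source V1 fixes V_0 = 15 V.
KCL at each unknown node (sum of currents leaving = 0; resistances in Ω):
  Node 1: (V_1 - 15)/120 + (V_1 - 0)/4.3 + (V_1 - 0)/27 = 0
Collecting terms: 0.2779 × V_1 = 0.125  =>  V_1 = 0.4498 V
Power in each resistor, P = (ΔV)²/R:
  P_R1 = (15 - 0.4498)²/120 = 1.764 W
  P_R2 = (0.4498 - 0)²/4.3 = 0.04704 W
  P_R3 = (0.4498 - 0)²/27 = 0.007492 W
P_total = P_R1 + P_R2 + P_R3 = 1.819 W

Final answer: 1.819 W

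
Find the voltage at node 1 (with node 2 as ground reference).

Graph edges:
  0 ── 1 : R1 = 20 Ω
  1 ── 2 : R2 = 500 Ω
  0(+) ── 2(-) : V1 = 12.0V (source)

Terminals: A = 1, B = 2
Nodal analysis, taking node 2 as the 0 V reference.
Source V1 fixes V_0 = 12 V.
KCL at each unknown node (sum of currents leaving = 0; resistances in Ω):
  Node 1: (V_1 - 12)/20 + (V_1 - 0)/500 = 0
Collecting terms: 0.052 × V_1 = 0.6  =>  V_1 = 11.54 V
The requested potential is V_1 = 11.54 V.

Final answer: V_1 = 11.54 V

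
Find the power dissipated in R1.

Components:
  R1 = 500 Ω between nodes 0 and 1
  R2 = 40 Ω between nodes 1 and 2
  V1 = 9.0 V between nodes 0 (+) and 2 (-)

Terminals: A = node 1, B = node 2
Nodal analysis, taking node 2 as the 0 V reference.
Source V1 fixes V_0 = 9 V.
KCL at each unknown node (sum of currents leaving = 0; resistances in Ω):
  Node 1: (V_1 - 9)/500 + (V_1 - 0)/40 = 0
Collecting terms: 0.027 × V_1 = 0.018  =>  V_1 = 0.6667 V
I_R1 = (V_0 - V_1)/R1 = (9 - 0.6667)/500 = 0.01667 A
P_R1 = I_R1² × R1 = (0.01667)² × 500 = 0.1389 W

Final answer: 0.1389 W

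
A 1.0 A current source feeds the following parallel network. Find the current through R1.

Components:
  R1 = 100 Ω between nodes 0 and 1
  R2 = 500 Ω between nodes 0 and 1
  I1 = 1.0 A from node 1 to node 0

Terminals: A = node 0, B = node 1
All resistors sit directly between nodes 0 and 1, so they are in parallel and share one voltage V; the full source current 1 A splits among them.
1/R_par = 1/100 + 1/500 = 0.012 S  =>  R_par = 83.33 Ω
V = I × R_par = 1 × 83.33 = 83.33 V
I_R1 = V/R1 = 83.33/100 = 0.8333 A

Final answer: 0.8333 A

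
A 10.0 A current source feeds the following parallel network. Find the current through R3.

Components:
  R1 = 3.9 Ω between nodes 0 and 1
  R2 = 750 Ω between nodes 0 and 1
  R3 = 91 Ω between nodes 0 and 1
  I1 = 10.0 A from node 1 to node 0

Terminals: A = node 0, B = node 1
All resistors sit directly between nodes 0 and 1, so they are in parallel and share one voltage V; the full source current 10 A splits among them.
1/R_par = 1/3.9 + 1/750 + 1/91 = 0.2687 S  =>  R_par = 3.721 Ω
V = I × R_par = 10 × 3.721 = 37.21 V
I_R3 = V/R3 = 37.21/91 = 0.4089 A

Final answer: 0.4089 A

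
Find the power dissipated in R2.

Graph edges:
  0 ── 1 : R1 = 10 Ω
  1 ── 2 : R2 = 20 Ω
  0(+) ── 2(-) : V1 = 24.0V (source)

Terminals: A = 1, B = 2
Nodal analysis, taking node 2 as the 0 V reference.
Source V1 fixes V_0 = 24 V.
KCL at each unknown node (sum of currents leaving = 0; resistances in Ω):
  Node 1: (V_1 - 24)/10 + (V_1 - 0)/20 = 0
Collecting terms: 0.15 × V_1 = 2.4  =>  V_1 = 16 V
I_R2 = (V_1 - V_2)/R2 = (16 - 0)/20 = 0.8 A
P_R2 = I_R2² × R2 = (0.8)² × 20 = 12.8 W

Final answer: 12.8 W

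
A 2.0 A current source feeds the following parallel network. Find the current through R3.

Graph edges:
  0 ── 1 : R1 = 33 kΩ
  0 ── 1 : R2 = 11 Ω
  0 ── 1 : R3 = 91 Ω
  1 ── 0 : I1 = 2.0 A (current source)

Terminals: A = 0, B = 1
All resistors sit directly between nodes 0 and 1, so they are in parallel and share one voltage V; the full source current 2 A splits among them.
1/R_par = 1/33000 + 1/11 + 1/91 = 0.1019 S  =>  R_par = 9.811 Ω
V = I × R_par = 2 × 9.811 = 19.62 V
I_R3 = V/R3 = 19.62/91 = 0.2156 A

Final answer: 0.2156 A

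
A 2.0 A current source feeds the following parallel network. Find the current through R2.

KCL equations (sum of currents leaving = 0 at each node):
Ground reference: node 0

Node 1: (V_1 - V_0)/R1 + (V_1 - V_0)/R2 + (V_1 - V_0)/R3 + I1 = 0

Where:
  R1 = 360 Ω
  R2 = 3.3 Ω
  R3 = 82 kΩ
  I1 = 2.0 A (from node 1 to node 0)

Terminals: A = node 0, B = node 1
All resistors sit directly between nodes 0 and 1, so they are in parallel and share one voltage V; the full source current 2 A splits among them.
1/R_par = 1/360 + 1/3.3 + 1/82000 = 0.3058 S  =>  R_par = 3.27 Ω
V = I × R_par = 2 × 3.27 = 6.54 V
I_R2 = V/R2 = 6.54/3.3 = 1.982 A

Final answer: 1.982 A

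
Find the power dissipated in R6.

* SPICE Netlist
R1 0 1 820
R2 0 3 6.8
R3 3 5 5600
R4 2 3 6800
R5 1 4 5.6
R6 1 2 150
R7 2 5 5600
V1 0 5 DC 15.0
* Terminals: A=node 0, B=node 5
Nodal analysis, taking node 5 as the 0 V reference.
Source V1 fixes V_0 = 15 V.
KCL at each unknown node (sum of currents leaving = 0; resistances in Ω):
  Node 1: (V_1 - 15)/820 + (V_1 - V_4)/5.6 + (V_1 - V_2)/150 = 0
  Node 2: (V_2 - V_3)/6800 + (V_2 - V_1)/150 + (V_2 - 0)/5600 = 0
  Node 3: (V_3 - 15)/6.8 + (V_3 - 0)/5600 + (V_3 - V_2)/6800 = 0
  Node 4: (V_4 - V_1)/5.6 = 0
Collecting terms (coefficients in siemens):
  0.1865·V_1 - 0.006667·V_2 - 0.1786·V_4 = 0.01829
  0.006992·V_2 - 0.006667·V_1 - 0.0001471·V_3 = 0
  0.1474·V_3 - 0.0001471·V_2 = 2.206
  0.1786·V_4 - 0.1786·V_1 = 0
Solving these 4 simultaneous equations (Gaussian elimination) gives:
  V_1 = 13.33 V, V_2 = 13.02 V, V_3 = 14.98 V, V_4 = 13.33 V
I_R6 = (V_1 - V_2)/R6 = (13.33 - 13.02)/150 = 0.002038 A
P_R6 = I_R6² × R6 = (0.002038)² × 150 = 0.0006229 W

Final answer: 0.0006229 W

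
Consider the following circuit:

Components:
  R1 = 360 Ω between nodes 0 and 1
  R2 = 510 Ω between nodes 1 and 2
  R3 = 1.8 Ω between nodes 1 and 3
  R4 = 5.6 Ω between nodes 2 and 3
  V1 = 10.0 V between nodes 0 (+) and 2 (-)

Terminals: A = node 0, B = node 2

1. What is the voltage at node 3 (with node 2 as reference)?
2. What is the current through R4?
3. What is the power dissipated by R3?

Nodal analysis, taking node 2 as the 0 V reference.
Source V1 fixes V_0 = 10 V.
KCL at each unknown node (sum of currents leaving = 0; resistances in Ω):
  Node 1: (V_1 - 10)/360 + (V_1 - 0)/510 + (V_1 - V_3)/1.8 = 0
  Node 3: (V_3 - V_1)/1.8 + (V_3 - 0)/5.6 = 0
Collecting terms (coefficients in siemens):
  0.5603·V_1 - 0.5556·V_3 = 0.02778
  0.7341·V_3 - 0.5556·V_1 = 0
Determinant D = (0.5603)(0.7341) - (-0.5556)(-0.5556) = 0.1027
V_1 = [(0.02778)(0.7341) - (-0.5556)(0)]/D = 0.1986 V
V_3 = [(0.5603)(0) - (0.02778)(-0.5556)]/D = 0.1503 V
Part 1:
  Read off the nodal solution: V_3 = 0.1503 V
Part 2:
  I_R4 = (V_2 - V_3)/R4 = (0 - 0.1503)/5.6 = -0.02684 A
  Magnitude: I_R4 = 0.02684 A
Part 3:
  I_R3 = (V_1 - V_3)/R3 = (0.1986 - 0.1503)/1.8 = 0.02684 A
  P_R3 = I_R3² × R3 = (0.02684)² × 1.8 = 0.001296 W

Final answers:
1. V_3 = 0.1503 V
2. I_R4 = 0.02684 A
3. P_R3 = 0.001296 W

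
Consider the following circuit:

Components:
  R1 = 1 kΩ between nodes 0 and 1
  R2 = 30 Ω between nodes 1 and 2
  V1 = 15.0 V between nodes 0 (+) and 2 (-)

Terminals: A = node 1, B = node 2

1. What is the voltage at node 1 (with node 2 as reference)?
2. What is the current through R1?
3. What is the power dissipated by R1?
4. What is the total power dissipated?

Nodal analysis, taking node 2 as the 0 V reference.
Source V1 fixes V_0 = 15 V.
KCL at each unknown node (sum of currents leaving = 0; resistances in Ω):
  Node 1: (V_1 - 15)/1000 + (V_1 - 0)/30 = 0
Collecting terms: 0.03433 × V_1 = 0.015  =>  V_1 = 0.4369 V
Part 1:
  Read off the nodal solution: V_1 = 0.4369 V
Part 2:
  I_R1 = (V_0 - V_1)/R1 = (15 - 0.4369)/1000 = 0.01456 A
  Magnitude: I_R1 = 0.01456 A
Part 3:
  I_R1 = (V_0 - V_1)/R1 = (15 - 0.4369)/1000 = 0.01456 A
  P_R1 = I_R1² × R1 = (0.01456)² × 1000 = 0.2121 W
Part 4:
  Power in each resistor, P = (ΔV)²/R:
    P_R1 = (15 - 0.4369)²/1000 = 0.2121 W
    P_R2 = (0.4369 - 0)²/30 = 0.006363 W
  P_total = P_R1 + P_R2 = 0.2184 W

Final answers:
1. V_1 = 0.4369 V
2. I_R1 = 0.01456 A
3. P_R1 = 0.2121 W
4. P_total = 0.2184 W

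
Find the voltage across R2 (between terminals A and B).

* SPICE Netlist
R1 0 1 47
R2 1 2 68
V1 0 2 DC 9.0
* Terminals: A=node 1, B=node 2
R1 and R2 are in series across V1 (node 0 → node 1 → node 2), and the output A–B is taken across R2, so this is a voltage divider.
Series current: I = V1/(R1 + R2) = 9/(47 + 68) = 9/115 = 0.07826 A
V_R2 = I × R2 = V1 × R2/(R1 + R2) = 9 × 68/115 = 5.322 V

Final answer: 5.322 V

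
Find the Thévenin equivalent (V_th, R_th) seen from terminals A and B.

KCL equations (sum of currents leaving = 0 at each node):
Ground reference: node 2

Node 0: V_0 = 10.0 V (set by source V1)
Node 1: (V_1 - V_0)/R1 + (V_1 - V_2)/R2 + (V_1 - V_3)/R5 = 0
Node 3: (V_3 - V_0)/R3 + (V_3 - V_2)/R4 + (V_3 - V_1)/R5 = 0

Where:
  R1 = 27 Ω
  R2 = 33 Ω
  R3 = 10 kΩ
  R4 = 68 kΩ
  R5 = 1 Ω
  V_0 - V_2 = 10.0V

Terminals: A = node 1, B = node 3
Step 1 — V_th is the open-circuit voltage V_A - V_B (nothing connected across the terminals).
Nodal analysis, taking node 2 as the 0 V reference.
Source V1 fixes V_0 = 10 V.
KCL at each unknown node (sum of currents leaving = 0; resistances in Ω):
  Node 1: (V_1 - 10)/27 + (V_1 - 0)/33 + (V_1 - V_3)/1 = 0
  Node 3: (V_3 - 10)/10000 + (V_3 - 0)/68000 + (V_3 - V_1)/1 = 0
Collecting terms (coefficients in siemens):
  1.067·V_1 - 1·V_3 = 0.3704
  1·V_3 - 1·V_1 = 0.001
Determinant D = (1.067)(1) - (-1)(-1) = 0.06746
V_1 = [(0.3704)(1) - (-1)(0.001)]/D = 5.505 V
V_3 = [(1.067)(0.001) - (0.3704)(-1)]/D = 5.506 V
V_th = V_1 - V_3 = 5.505 - 5.506 = -0.0003684 V
Step 2 — R_th: zero the source — replace V1 by a short circuit (node 2 merges into node 0) — and find the resistance seen between A (node 1) and B (node 3).
Reduce the network between node 1 (A) and node 3 (B) by series/parallel combination:
  Rp1 = R1 ‖ R2 (parallel, both between nodes 0 and 1) = 1/(1/27 + 1/33) = 14.85 Ω
  Rp2 = R3 ‖ R4 (parallel, both between nodes 0 and 3) = 1/(1/10000 + 1/68000) = 8718 Ω
  Rs1 = Rp1 + Rp2 (series, joined only at node 0) = 14.85 + 8718 = 8733 Ω
  Rp3 = R5 ‖ Rs1 (parallel, both between nodes 1 and 3) = 1/(1/1 + 1/8733) = 0.9999 Ω
R_th = 0.9999 Ω

Final answer: V_th = -0.0003684 V, R_th = 0.9999 Ω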